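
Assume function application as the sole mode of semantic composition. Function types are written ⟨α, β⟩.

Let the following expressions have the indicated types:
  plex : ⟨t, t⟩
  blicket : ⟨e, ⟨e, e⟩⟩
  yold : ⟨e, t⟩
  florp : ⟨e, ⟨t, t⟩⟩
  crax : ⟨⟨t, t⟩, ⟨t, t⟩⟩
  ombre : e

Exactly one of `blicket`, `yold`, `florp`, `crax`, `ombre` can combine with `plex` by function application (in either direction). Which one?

blicket : ⟨e, ⟨e, e⟩⟩ — does not combine with plex.
yold : ⟨e, t⟩ — does not combine with plex.
florp : ⟨e, ⟨t, t⟩⟩ — does not combine with plex.
crax — combines: crax : ⟨⟨t, t⟩, ⟨t, t⟩⟩ takes plex : ⟨t, t⟩ as argument, giving ⟨t, t⟩.
ombre : e — does not combine with plex.

crax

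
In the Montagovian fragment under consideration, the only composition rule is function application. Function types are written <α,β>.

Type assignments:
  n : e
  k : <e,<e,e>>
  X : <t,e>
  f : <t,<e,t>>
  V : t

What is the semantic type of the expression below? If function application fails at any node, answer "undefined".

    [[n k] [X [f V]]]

At [n k], k : <e,<e,e>> takes n : e, giving <e,e>.
At [f V], f : <t,<e,t>> takes V : t, giving <e,t>.
[X [f V]]: <t,e> and <e,t> cannot combine by function application — type clash.

undefined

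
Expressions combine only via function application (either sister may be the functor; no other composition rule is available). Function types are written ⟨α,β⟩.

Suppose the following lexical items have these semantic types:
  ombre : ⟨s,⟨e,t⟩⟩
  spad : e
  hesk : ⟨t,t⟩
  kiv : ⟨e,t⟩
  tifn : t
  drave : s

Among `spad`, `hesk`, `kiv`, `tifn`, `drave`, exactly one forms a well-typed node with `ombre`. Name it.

spad : e — no; ombre wants s, and spad wants nothing (atomic).
hesk : ⟨t,t⟩ — no; ombre wants s, and hesk wants t.
kiv : ⟨e,t⟩ — no; ombre wants s, and kiv wants e.
tifn : t — no; ombre wants s, and tifn wants nothing (atomic).
drave — combines: ombre : ⟨s,⟨e,t⟩⟩ takes drave : s as argument, giving ⟨e,t⟩.

drave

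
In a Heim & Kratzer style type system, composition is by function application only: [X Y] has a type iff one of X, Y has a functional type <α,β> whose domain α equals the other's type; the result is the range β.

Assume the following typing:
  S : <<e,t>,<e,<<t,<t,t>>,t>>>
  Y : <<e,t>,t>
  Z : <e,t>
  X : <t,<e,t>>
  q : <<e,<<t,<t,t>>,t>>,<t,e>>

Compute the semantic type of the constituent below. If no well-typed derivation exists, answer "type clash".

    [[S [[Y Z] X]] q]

[Y Z]: Y is <<e,t>,t>, Z is <e,t>; result t.
[[Y Z] X]: X is <t,<e,t>>, [Y Z] is t; result <e,t>.
[S [[Y Z] X]]: S is <<e,t>,<e,<<t,<t,t>>,t>>>, [[Y Z] X] is <e,t>; result <e,<<t,<t,t>>,t>>.
[[S [[Y Z] X]] q]: q is <<e,<<t,<t,t>>,t>>,<t,e>>, [S [[Y Z] X]] is <e,<<t,<t,t>>,t>>; result <t,e>.

<t,e>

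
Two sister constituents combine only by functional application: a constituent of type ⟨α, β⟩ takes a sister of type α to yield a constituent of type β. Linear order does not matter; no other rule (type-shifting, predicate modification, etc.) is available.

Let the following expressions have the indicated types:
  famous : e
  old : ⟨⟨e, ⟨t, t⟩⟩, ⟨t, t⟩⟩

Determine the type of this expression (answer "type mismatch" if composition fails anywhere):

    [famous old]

[famous old]: e and ⟨⟨e, ⟨t, t⟩⟩, ⟨t, t⟩⟩ cannot combine by function application — type clash.

type mismatch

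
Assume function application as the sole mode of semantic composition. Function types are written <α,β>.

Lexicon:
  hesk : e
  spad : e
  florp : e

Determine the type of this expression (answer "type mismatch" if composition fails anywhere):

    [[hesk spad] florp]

At [hesk spad]: neither e nor e can take the other as argument; the node is ill-typed.

type mismatch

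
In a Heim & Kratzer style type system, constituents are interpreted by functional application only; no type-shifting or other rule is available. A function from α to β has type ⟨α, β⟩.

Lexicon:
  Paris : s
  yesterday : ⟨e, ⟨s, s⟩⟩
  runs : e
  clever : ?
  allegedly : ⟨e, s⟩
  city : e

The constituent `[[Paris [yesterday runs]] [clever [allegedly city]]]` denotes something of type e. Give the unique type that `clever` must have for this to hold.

⟨s, ⟨s, e⟩⟩

[[Paris [yesterday runs]] [clever [allegedly city]]] is required to be e. [Paris [yesterday runs]] : s cannot yield e as functor, so [clever [allegedly city]] : ⟨s, e⟩.
[clever [allegedly city]] is required to be ⟨s, e⟩. [allegedly city] : s cannot yield ⟨s, e⟩ as functor, so clever : ⟨s, ⟨s, e⟩⟩.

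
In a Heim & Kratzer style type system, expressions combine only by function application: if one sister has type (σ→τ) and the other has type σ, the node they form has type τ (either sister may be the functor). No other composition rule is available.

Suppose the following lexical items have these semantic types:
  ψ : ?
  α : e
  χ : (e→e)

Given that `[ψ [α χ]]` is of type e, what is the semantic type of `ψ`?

(e→e)

For [ψ [α χ]] to have type e with [α χ] of type e, ψ must be the function: ψ : (e→e).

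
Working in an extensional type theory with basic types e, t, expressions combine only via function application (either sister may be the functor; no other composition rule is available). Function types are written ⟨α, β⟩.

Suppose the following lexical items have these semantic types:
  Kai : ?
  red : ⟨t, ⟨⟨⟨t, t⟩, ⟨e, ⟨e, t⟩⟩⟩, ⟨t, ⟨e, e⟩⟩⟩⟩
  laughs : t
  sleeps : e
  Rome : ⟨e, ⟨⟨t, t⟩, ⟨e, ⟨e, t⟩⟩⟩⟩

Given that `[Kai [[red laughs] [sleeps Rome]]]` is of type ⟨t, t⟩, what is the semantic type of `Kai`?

[Kai [[red laughs] [sleeps Rome]]] must have type ⟨t, t⟩. The sister [[red laughs] [sleeps Rome]] has type ⟨t, ⟨e, e⟩⟩; that is not a function onto ⟨t, t⟩, so Kai must be the functor, of type ⟨⟨t, ⟨e, e⟩⟩, ⟨t, t⟩⟩.

⟨⟨t, ⟨e, e⟩⟩, ⟨t, t⟩⟩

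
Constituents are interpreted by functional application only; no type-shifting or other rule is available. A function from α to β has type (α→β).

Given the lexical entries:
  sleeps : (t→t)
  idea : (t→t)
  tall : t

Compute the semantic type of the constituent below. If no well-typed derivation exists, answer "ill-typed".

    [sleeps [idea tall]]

[idea tall] — idea of type (t→t) combines with tall of type t: type t.
[sleeps [idea tall]] — sleeps of type (t→t) combines with [idea tall] of type t: type t.

t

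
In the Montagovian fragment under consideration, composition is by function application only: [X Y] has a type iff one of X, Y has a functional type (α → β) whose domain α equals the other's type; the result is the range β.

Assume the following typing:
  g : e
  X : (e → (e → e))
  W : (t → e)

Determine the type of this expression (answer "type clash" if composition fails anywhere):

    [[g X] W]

[g X]: (e → (e → e)) applied to e yields (e → e).
At [[g X] W]: neither (e → e) nor (t → e) can take the other as argument; the node is ill-typed.

type clash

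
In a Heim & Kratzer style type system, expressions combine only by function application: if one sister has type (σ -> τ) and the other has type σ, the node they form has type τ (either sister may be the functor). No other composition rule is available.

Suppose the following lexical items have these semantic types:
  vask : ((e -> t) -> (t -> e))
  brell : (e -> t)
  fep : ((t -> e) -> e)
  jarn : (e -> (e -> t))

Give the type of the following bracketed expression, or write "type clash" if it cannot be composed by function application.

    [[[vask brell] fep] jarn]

(e -> t)

[vask brell] — vask of type ((e -> t) -> (t -> e)) combines with brell of type (e -> t): type (t -> e).
[[vask brell] fep] — fep of type ((t -> e) -> e) combines with [vask brell] of type (t -> e): type e.
[[[vask brell] fep] jarn] — jarn of type (e -> (e -> t)) combines with [[vask brell] fep] of type e: type (e -> t).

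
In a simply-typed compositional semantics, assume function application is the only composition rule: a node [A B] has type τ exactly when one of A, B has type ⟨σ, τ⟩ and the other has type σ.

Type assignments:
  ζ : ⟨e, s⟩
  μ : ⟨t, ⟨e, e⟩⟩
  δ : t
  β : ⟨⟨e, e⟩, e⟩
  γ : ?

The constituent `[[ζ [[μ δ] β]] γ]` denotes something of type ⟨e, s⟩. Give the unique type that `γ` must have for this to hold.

[[ζ [[μ δ] β]] γ] must have type ⟨e, s⟩. The sister [ζ [[μ δ] β]] has type s; that is not a function onto ⟨e, s⟩, so γ must be the functor, of type ⟨s, ⟨e, s⟩⟩.

⟨s, ⟨e, s⟩⟩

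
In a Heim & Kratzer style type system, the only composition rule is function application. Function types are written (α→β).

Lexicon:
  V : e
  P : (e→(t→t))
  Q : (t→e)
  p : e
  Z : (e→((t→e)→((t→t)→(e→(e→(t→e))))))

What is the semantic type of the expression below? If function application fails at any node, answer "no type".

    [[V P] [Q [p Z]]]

At [V P], P : (e→(t→t)) takes V : e, giving (t→t).
At [p Z], Z : (e→((t→e)→((t→t)→(e→(e→(t→e)))))) takes p : e, giving ((t→e)→((t→t)→(e→(e→(t→e))))).
At [Q [p Z]], [p Z] : ((t→e)→((t→t)→(e→(e→(t→e))))) takes Q : (t→e), giving ((t→t)→(e→(e→(t→e)))).
At [[V P] [Q [p Z]]], [Q [p Z]] : ((t→t)→(e→(e→(t→e)))) takes [V P] : (t→t), giving (e→(e→(t→e))).

(e→(e→(t→e)))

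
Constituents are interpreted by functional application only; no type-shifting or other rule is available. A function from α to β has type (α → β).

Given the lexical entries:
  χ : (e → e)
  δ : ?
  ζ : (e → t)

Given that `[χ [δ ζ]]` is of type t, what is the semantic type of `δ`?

((e → t) → ((e → e) → t))

[χ [δ ζ]] is required to be t. χ : (e → e) cannot yield t as functor, so [δ ζ] : ((e → e) → t).
[δ ζ] is required to be ((e → e) → t). ζ : (e → t) cannot yield ((e → e) → t) as functor, so δ : ((e → t) → ((e → e) → t)).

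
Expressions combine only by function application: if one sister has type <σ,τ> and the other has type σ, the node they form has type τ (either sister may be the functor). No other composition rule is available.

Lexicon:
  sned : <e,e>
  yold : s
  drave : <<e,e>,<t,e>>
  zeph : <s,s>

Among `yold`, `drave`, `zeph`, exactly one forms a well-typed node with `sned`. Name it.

yold : s — neither side's domain matches the other.
drave — combines: drave : <<e,e>,<t,e>> takes sned : <e,e> as argument, giving <t,e>.
zeph : <s,s> — neither side's domain matches the other.

drave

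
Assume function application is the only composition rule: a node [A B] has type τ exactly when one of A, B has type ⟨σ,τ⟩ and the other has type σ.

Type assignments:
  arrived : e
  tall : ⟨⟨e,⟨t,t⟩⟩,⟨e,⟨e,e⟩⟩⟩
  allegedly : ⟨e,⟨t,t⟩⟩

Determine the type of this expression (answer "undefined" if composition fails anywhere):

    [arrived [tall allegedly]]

⟨e,e⟩

[tall allegedly]: tall is ⟨⟨e,⟨t,t⟩⟩,⟨e,⟨e,e⟩⟩⟩, allegedly is ⟨e,⟨t,t⟩⟩; result ⟨e,⟨e,e⟩⟩.
[arrived [tall allegedly]]: [tall allegedly] is ⟨e,⟨e,e⟩⟩, arrived is e; result ⟨e,e⟩.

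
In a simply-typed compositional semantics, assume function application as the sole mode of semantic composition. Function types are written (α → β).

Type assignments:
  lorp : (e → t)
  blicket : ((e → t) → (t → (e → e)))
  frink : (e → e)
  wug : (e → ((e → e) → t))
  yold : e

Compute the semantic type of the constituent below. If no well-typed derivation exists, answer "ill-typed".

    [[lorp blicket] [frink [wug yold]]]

At [lorp blicket], blicket : ((e → t) → (t → (e → e))) takes lorp : (e → t), giving (t → (e → e)).
At [wug yold], wug : (e → ((e → e) → t)) takes yold : e, giving ((e → e) → t).
At [frink [wug yold]], [wug yold] : ((e → e) → t) takes frink : (e → e), giving t.
At [[lorp blicket] [frink [wug yold]]], [lorp blicket] : (t → (e → e)) takes [frink [wug yold]] : t, giving (e → e).

(e → e)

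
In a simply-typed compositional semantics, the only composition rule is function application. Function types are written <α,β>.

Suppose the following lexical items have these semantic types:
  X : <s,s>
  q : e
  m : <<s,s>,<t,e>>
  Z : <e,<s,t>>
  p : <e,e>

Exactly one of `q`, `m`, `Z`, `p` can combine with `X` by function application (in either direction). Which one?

m

q : e — no; X wants s, and q wants nothing (atomic).
m — combines: m : <<s,s>,<t,e>> takes X : <s,s> as argument, giving <t,e>.
Z : <e,<s,t>> — no; X wants s, and Z wants e.
p : <e,e> — no; X wants s, and p wants e.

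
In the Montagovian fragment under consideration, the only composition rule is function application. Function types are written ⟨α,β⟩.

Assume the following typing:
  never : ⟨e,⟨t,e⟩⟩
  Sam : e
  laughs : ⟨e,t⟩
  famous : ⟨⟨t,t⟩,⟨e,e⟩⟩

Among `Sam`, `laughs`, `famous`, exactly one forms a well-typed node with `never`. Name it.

Sam — combines: never : ⟨e,⟨t,e⟩⟩ takes Sam : e as argument, giving ⟨t,e⟩.
laughs : ⟨e,t⟩ — neither side's domain matches the other.
famous : ⟨⟨t,t⟩,⟨e,e⟩⟩ — neither side's domain matches the other.

Sam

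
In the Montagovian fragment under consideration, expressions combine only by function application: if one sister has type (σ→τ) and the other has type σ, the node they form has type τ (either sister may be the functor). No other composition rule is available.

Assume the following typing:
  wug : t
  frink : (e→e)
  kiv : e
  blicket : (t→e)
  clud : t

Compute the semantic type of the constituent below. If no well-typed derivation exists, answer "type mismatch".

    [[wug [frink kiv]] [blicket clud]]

type mismatch

At [frink kiv], frink : (e→e) takes kiv : e, giving e.
At [wug [frink kiv]]: neither t nor e can take the other as argument; the node is ill-typed.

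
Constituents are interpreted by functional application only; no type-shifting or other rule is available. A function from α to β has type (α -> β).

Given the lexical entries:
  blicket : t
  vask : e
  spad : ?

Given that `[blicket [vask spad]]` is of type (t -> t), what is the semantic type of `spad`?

At [blicket [vask spad]] (required: (t -> t)): blicket is t, which is not a function with range (t -> t); hence [vask spad] is the functor — type (t -> (t -> t)).
At [vask spad] (required: (t -> (t -> t))): vask is e, which is not a function with range (t -> (t -> t)); hence spad is the functor — type (e -> (t -> (t -> t))).

(e -> (t -> (t -> t)))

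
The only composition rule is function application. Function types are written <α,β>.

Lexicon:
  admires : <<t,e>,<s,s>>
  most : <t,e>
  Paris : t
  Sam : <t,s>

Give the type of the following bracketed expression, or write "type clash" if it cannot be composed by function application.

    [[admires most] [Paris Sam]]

At [admires most], admires : <<t,e>,<s,s>> takes most : <t,e>, giving <s,s>.
At [Paris Sam], Sam : <t,s> takes Paris : t, giving s.
At [[admires most] [Paris Sam]], [admires most] : <s,s> takes [Paris Sam] : s, giving s.

s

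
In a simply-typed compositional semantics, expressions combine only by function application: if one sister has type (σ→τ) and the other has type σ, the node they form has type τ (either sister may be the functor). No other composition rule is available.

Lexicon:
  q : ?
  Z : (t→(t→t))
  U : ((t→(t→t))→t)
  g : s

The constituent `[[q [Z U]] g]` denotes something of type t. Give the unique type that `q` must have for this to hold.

(t→(s→t))

For [[q [Z U]] g] to have type t with g of type s, [q [Z U]] must be the function: [q [Z U]] : (s→t).
For [q [Z U]] to have type (s→t) with [Z U] of type t, q must be the function: q : (t→(s→t)).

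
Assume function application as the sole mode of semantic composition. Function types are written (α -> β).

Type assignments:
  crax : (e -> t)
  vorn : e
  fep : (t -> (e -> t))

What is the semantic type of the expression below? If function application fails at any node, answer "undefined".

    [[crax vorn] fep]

[crax vorn]: (e -> t) applied to e yields t.
[[crax vorn] fep]: (t -> (e -> t)) applied to t yields (e -> t).

(e -> t)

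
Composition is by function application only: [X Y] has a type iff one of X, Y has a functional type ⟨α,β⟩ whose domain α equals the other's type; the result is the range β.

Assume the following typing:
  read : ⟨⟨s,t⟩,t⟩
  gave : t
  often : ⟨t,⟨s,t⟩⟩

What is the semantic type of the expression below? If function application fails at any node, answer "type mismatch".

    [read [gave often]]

t

[gave often]: functor often : ⟨t,⟨s,t⟩⟩, argument gave : t; result ⟨s,t⟩.
[read [gave often]]: functor read : ⟨⟨s,t⟩,t⟩, argument [gave often] : ⟨s,t⟩; result t.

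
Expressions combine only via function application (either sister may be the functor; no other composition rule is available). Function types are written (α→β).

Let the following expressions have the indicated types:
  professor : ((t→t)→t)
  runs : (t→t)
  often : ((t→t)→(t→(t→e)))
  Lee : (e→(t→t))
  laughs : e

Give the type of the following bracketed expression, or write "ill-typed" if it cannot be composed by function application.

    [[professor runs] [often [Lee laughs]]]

(t→e)

[professor runs] — professor of type ((t→t)→t) combines with runs of type (t→t): type t.
[Lee laughs] — Lee of type (e→(t→t)) combines with laughs of type e: type (t→t).
[often [Lee laughs]] — often of type ((t→t)→(t→(t→e))) combines with [Lee laughs] of type (t→t): type (t→(t→e)).
[[professor runs] [often [Lee laughs]]] — [often [Lee laughs]] of type (t→(t→e)) combines with [professor runs] of type t: type (t→e).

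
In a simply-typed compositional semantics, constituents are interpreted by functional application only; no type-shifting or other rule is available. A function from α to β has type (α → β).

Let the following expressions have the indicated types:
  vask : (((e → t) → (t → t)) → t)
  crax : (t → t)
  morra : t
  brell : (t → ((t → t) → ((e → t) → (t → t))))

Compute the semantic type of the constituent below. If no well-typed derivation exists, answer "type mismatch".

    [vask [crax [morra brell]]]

At [morra brell], brell : (t → ((t → t) → ((e → t) → (t → t)))) takes morra : t, giving ((t → t) → ((e → t) → (t → t))).
At [crax [morra brell]], [morra brell] : ((t → t) → ((e → t) → (t → t))) takes crax : (t → t), giving ((e → t) → (t → t)).
At [vask [crax [morra brell]]], vask : (((e → t) → (t → t)) → t) takes [crax [morra brell]] : ((e → t) → (t → t)), giving t.

t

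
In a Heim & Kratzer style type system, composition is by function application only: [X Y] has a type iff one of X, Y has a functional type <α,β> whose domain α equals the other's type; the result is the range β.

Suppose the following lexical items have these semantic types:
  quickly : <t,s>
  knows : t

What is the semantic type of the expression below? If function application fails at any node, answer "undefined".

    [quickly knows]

[quickly knows]: <t,s> applied to t yields s.

s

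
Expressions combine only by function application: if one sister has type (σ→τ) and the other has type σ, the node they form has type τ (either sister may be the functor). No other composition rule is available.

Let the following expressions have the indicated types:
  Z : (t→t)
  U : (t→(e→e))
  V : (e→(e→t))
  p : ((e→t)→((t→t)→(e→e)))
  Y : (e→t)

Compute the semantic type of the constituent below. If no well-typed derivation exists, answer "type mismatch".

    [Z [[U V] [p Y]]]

type mismatch

At [U V]: neither (t→(e→e)) nor (e→(e→t)) can take the other as argument; the node is ill-typed.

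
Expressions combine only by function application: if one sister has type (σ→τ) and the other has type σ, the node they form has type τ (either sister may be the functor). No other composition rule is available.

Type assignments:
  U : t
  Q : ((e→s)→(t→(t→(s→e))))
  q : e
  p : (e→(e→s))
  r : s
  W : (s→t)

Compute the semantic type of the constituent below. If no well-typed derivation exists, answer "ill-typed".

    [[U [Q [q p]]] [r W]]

[q p]: functor p : (e→(e→s)), argument q : e; result (e→s).
[Q [q p]]: functor Q : ((e→s)→(t→(t→(s→e)))), argument [q p] : (e→s); result (t→(t→(s→e))).
[U [Q [q p]]]: functor [Q [q p]] : (t→(t→(s→e))), argument U : t; result (t→(s→e)).
[r W]: functor W : (s→t), argument r : s; result t.
[[U [Q [q p]]] [r W]]: functor [U [Q [q p]]] : (t→(s→e)), argument [r W] : t; result (s→e).

(s→e)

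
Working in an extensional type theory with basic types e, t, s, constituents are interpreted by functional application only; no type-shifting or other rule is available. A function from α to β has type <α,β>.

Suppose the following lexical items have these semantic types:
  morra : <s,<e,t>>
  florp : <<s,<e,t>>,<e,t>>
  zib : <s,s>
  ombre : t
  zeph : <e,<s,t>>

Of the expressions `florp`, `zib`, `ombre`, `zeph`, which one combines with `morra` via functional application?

florp — combines: florp : <<s,<e,t>>,<e,t>> takes morra : <s,<e,t>> as argument, giving <e,t>.
zib : <s,s> — morra needs s; zib needs s; neither fits.
ombre : t — morra needs s; ombre needs nothing (atomic); neither fits.
zeph : <e,<s,t>> — morra needs s; zeph needs e; neither fits.

florp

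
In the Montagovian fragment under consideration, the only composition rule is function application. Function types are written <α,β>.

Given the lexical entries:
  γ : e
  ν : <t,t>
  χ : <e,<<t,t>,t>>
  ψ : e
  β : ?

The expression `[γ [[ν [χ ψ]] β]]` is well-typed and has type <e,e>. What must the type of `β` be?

<t,<e,<e,e>>>

At [γ [[ν [χ ψ]] β]] (required: <e,e>): γ is e, which is not a function with range <e,e>; hence [[ν [χ ψ]] β] is the functor — type <e,<e,e>>.
At [[ν [χ ψ]] β] (required: <e,<e,e>>): [ν [χ ψ]] is t, which is not a function with range <e,<e,e>>; hence β is the functor — type <t,<e,<e,e>>>.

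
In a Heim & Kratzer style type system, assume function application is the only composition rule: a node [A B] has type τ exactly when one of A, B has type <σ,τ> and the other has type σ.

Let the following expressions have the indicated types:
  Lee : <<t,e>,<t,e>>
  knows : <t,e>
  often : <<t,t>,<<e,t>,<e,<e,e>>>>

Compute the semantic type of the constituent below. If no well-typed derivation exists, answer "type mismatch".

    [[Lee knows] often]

At [Lee knows], Lee : <<t,e>,<t,e>> takes knows : <t,e>, giving <t,e>.
At [[Lee knows] often]: neither <t,e> nor <<t,t>,<<e,t>,<e,<e,e>>>> can take the other as argument; the node is ill-typed.

type mismatch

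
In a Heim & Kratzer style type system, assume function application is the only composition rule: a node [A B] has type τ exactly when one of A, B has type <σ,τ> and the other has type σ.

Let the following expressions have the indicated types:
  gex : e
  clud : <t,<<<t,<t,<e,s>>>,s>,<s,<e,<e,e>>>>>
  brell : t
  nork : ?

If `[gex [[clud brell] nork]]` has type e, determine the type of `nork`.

<<<<t,<t,<e,s>>>,s>,<s,<e,<e,e>>>>,<e,e>>

For [gex [[clud brell] nork]] to have type e with gex of type e, [[clud brell] nork] must be the function: [[clud brell] nork] : <e,e>.
For [[clud brell] nork] to have type <e,e> with [clud brell] of type <<<t,<t,<e,s>>>,s>,<s,<e,<e,e>>>>, nork must be the function: nork : <<<<t,<t,<e,s>>>,s>,<s,<e,<e,e>>>>,<e,e>>.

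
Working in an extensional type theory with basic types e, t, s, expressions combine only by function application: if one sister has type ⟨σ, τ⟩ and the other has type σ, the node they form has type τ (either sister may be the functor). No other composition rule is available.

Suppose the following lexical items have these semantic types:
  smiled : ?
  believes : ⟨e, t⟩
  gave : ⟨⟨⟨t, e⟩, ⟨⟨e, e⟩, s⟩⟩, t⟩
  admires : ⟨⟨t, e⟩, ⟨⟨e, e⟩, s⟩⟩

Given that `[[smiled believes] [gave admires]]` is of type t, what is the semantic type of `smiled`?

⟨⟨e, t⟩, ⟨t, t⟩⟩

For [[smiled believes] [gave admires]] to have type t with [gave admires] of type t, [smiled believes] must be the function: [smiled believes] : ⟨t, t⟩.
For [smiled believes] to have type ⟨t, t⟩ with believes of type ⟨e, t⟩, smiled must be the function: smiled : ⟨⟨e, t⟩, ⟨t, t⟩⟩.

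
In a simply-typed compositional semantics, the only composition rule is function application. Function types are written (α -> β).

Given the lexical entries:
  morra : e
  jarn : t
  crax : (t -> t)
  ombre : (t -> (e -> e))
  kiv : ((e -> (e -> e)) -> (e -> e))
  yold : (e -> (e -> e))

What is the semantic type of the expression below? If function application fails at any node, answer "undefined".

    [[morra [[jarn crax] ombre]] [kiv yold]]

e

[jarn crax]: crax is (t -> t), jarn is t; result t.
[[jarn crax] ombre]: ombre is (t -> (e -> e)), [jarn crax] is t; result (e -> e).
[morra [[jarn crax] ombre]]: [[jarn crax] ombre] is (e -> e), morra is e; result e.
[kiv yold]: kiv is ((e -> (e -> e)) -> (e -> e)), yold is (e -> (e -> e)); result (e -> e).
[[morra [[jarn crax] ombre]] [kiv yold]]: [kiv yold] is (e -> e), [morra [[jarn crax] ombre]] is e; result e.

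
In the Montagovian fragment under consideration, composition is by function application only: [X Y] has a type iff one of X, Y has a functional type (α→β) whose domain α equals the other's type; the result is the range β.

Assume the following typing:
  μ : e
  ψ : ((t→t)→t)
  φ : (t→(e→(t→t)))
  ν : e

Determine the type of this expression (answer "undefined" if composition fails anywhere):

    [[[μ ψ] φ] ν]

undefined

[μ ψ]: e with ((t→t)→t) — neither is a function whose domain matches the other; composition fails here.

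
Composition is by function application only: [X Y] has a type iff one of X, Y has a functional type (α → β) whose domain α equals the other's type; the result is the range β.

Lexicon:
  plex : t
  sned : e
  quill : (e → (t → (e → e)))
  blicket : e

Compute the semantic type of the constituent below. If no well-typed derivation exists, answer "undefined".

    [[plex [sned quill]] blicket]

e

[sned quill]: quill is (e → (t → (e → e))), sned is e; result (t → (e → e)).
[plex [sned quill]]: [sned quill] is (t → (e → e)), plex is t; result (e → e).
[[plex [sned quill]] blicket]: [plex [sned quill]] is (e → e), blicket is e; result e.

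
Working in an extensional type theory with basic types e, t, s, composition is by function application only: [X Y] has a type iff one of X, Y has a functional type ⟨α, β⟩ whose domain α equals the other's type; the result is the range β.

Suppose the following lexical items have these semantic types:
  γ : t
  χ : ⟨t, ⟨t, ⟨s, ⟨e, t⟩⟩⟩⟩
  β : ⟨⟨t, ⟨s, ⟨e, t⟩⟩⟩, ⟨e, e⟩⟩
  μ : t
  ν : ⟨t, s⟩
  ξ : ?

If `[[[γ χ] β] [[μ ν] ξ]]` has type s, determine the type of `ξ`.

⟨s, ⟨⟨e, e⟩, s⟩⟩

[[[γ χ] β] [[μ ν] ξ]] is required to be s. [[γ χ] β] : ⟨e, e⟩ cannot yield s as functor, so [[μ ν] ξ] : ⟨⟨e, e⟩, s⟩.
[[μ ν] ξ] is required to be ⟨⟨e, e⟩, s⟩. [μ ν] : s cannot yield ⟨⟨e, e⟩, s⟩ as functor, so ξ : ⟨s, ⟨⟨e, e⟩, s⟩⟩.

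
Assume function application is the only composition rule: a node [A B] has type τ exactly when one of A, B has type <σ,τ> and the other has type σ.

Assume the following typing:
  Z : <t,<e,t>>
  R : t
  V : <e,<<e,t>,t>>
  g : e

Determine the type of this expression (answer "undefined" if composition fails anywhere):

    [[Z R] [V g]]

t

[Z R] — Z of type <t,<e,t>> combines with R of type t: type <e,t>.
[V g] — V of type <e,<<e,t>,t>> combines with g of type e: type <<e,t>,t>.
[[Z R] [V g]] — [V g] of type <<e,t>,t> combines with [Z R] of type <e,t>: type t.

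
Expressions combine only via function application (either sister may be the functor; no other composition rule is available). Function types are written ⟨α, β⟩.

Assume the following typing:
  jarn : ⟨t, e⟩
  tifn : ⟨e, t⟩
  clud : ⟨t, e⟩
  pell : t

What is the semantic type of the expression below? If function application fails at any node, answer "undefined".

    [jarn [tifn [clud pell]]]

e

[clud pell]: clud is ⟨t, e⟩, pell is t; result e.
[tifn [clud pell]]: tifn is ⟨e, t⟩, [clud pell] is e; result t.
[jarn [tifn [clud pell]]]: jarn is ⟨t, e⟩, [tifn [clud pell]] is t; result e.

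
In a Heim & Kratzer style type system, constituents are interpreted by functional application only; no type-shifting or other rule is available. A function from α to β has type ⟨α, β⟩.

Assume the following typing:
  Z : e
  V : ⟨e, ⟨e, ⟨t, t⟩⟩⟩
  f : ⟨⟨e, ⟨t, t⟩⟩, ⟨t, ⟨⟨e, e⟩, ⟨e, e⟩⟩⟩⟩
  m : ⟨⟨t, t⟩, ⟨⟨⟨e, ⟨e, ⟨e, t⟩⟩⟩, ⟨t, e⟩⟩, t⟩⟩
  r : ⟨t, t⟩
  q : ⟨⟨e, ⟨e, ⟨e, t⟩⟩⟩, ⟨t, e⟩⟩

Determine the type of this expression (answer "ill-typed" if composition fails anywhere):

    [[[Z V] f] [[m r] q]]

At [Z V], V : ⟨e, ⟨e, ⟨t, t⟩⟩⟩ takes Z : e, giving ⟨e, ⟨t, t⟩⟩.
At [[Z V] f], f : ⟨⟨e, ⟨t, t⟩⟩, ⟨t, ⟨⟨e, e⟩, ⟨e, e⟩⟩⟩⟩ takes [Z V] : ⟨e, ⟨t, t⟩⟩, giving ⟨t, ⟨⟨e, e⟩, ⟨e, e⟩⟩⟩.
At [m r], m : ⟨⟨t, t⟩, ⟨⟨⟨e, ⟨e, ⟨e, t⟩⟩⟩, ⟨t, e⟩⟩, t⟩⟩ takes r : ⟨t, t⟩, giving ⟨⟨⟨e, ⟨e, ⟨e, t⟩⟩⟩, ⟨t, e⟩⟩, t⟩.
At [[m r] q], [m r] : ⟨⟨⟨e, ⟨e, ⟨e, t⟩⟩⟩, ⟨t, e⟩⟩, t⟩ takes q : ⟨⟨e, ⟨e, ⟨e, t⟩⟩⟩, ⟨t, e⟩⟩, giving t.
At [[[Z V] f] [[m r] q]], [[Z V] f] : ⟨t, ⟨⟨e, e⟩, ⟨e, e⟩⟩⟩ takes [[m r] q] : t, giving ⟨⟨e, e⟩, ⟨e, e⟩⟩.

⟨⟨e, e⟩, ⟨e, e⟩⟩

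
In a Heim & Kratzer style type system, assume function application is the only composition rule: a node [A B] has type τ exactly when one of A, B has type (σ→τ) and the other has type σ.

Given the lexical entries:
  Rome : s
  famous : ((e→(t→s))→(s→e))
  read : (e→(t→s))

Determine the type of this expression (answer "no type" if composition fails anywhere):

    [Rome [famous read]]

At [famous read], famous : ((e→(t→s))→(s→e)) takes read : (e→(t→s)), giving (s→e).
At [Rome [famous read]], [famous read] : (s→e) takes Rome : s, giving e.

e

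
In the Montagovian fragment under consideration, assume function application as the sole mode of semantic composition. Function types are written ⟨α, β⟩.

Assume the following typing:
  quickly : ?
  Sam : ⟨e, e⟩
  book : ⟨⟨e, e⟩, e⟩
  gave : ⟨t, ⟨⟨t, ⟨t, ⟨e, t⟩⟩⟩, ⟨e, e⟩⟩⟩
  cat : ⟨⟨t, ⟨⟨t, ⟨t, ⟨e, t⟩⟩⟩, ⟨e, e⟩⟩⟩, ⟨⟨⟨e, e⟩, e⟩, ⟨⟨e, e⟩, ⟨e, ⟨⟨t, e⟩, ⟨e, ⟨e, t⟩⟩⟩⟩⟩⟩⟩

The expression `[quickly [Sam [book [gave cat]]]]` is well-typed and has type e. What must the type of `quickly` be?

[quickly [Sam [book [gave cat]]]] must have type e. The sister [Sam [book [gave cat]]] has type ⟨e, ⟨⟨t, e⟩, ⟨e, ⟨e, t⟩⟩⟩⟩; that is not a function onto e, so quickly must be the functor, of type ⟨⟨e, ⟨⟨t, e⟩, ⟨e, ⟨e, t⟩⟩⟩⟩, e⟩.

⟨⟨e, ⟨⟨t, e⟩, ⟨e, ⟨e, t⟩⟩⟩⟩, e⟩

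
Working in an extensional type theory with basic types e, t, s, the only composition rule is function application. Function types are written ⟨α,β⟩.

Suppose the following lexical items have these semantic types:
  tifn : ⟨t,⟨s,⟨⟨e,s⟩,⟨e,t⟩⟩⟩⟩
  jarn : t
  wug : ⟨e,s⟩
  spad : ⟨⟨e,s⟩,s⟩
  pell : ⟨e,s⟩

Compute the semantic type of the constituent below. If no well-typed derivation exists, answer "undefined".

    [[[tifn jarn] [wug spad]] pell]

⟨e,t⟩

[tifn jarn]: ⟨t,⟨s,⟨⟨e,s⟩,⟨e,t⟩⟩⟩⟩ applied to t yields ⟨s,⟨⟨e,s⟩,⟨e,t⟩⟩⟩.
[wug spad]: ⟨⟨e,s⟩,s⟩ applied to ⟨e,s⟩ yields s.
[[tifn jarn] [wug spad]]: ⟨s,⟨⟨e,s⟩,⟨e,t⟩⟩⟩ applied to s yields ⟨⟨e,s⟩,⟨e,t⟩⟩.
[[[tifn jarn] [wug spad]] pell]: ⟨⟨e,s⟩,⟨e,t⟩⟩ applied to ⟨e,s⟩ yields ⟨e,t⟩.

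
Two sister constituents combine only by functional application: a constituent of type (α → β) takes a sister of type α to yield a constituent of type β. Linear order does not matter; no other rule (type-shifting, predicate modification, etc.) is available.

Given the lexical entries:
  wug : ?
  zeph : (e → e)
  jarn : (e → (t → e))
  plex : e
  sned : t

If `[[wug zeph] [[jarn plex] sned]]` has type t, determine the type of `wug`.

((e → e) → (e → t))

[[wug zeph] [[jarn plex] sned]] is required to be t. [[jarn plex] sned] : e cannot yield t as functor, so [wug zeph] : (e → t).
[wug zeph] is required to be (e → t). zeph : (e → e) cannot yield (e → t) as functor, so wug : ((e → e) → (e → t)).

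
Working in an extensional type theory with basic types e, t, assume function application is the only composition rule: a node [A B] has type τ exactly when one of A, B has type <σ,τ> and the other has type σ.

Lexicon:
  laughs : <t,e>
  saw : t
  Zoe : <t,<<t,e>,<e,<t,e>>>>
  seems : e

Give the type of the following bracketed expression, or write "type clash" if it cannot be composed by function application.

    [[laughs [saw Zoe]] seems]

<t,e>

[saw Zoe]: <t,<<t,e>,<e,<t,e>>>> applied to t yields <<t,e>,<e,<t,e>>>.
[laughs [saw Zoe]]: <<t,e>,<e,<t,e>>> applied to <t,e> yields <e,<t,e>>.
[[laughs [saw Zoe]] seems]: <e,<t,e>> applied to e yields <t,e>.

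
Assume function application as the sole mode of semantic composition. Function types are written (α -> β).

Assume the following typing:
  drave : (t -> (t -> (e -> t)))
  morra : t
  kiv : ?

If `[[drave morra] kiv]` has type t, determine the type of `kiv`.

At [[drave morra] kiv] (required: t): [drave morra] is (t -> (e -> t)), which is not a function with range t; hence kiv is the functor — type ((t -> (e -> t)) -> t).

((t -> (e -> t)) -> t)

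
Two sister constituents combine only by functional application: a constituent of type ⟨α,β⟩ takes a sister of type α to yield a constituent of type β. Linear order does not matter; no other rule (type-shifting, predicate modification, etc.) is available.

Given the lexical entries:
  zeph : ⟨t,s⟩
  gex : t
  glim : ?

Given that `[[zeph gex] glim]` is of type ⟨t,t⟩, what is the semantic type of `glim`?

⟨s,⟨t,t⟩⟩

At [[zeph gex] glim] (required: ⟨t,t⟩): [zeph gex] is s, which is not a function with range ⟨t,t⟩; hence glim is the functor — type ⟨s,⟨t,t⟩⟩.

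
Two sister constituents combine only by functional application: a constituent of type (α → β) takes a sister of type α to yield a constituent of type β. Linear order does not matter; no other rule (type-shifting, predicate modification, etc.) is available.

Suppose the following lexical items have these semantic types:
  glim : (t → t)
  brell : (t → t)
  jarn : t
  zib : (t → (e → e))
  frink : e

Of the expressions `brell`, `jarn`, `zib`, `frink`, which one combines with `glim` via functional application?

brell : (t → t) — neither side's domain matches the other.
jarn — combines: glim : (t → t) takes jarn : t as argument, giving t.
zib : (t → (e → e)) — neither side's domain matches the other.
frink : e — neither side's domain matches the other.

jarn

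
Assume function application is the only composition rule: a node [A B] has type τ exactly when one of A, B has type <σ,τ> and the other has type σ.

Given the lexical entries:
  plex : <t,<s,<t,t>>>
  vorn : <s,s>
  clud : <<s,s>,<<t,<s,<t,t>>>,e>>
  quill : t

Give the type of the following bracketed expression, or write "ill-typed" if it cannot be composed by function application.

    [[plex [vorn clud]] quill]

[vorn clud]: functor clud : <<s,s>,<<t,<s,<t,t>>>,e>>, argument vorn : <s,s>; result <<t,<s,<t,t>>>,e>.
[plex [vorn clud]]: functor [vorn clud] : <<t,<s,<t,t>>>,e>, argument plex : <t,<s,<t,t>>>; result e.
[[plex [vorn clud]] quill]: e and t cannot combine by function application — type clash.

ill-typed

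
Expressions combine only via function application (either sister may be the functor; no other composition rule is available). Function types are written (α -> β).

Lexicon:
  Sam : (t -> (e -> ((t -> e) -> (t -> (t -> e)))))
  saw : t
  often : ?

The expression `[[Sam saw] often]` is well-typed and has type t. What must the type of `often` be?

((e -> ((t -> e) -> (t -> (t -> e)))) -> t)

For [[Sam saw] often] to have type t with [Sam saw] of type (e -> ((t -> e) -> (t -> (t -> e)))), often must be the function: often : ((e -> ((t -> e) -> (t -> (t -> e)))) -> t).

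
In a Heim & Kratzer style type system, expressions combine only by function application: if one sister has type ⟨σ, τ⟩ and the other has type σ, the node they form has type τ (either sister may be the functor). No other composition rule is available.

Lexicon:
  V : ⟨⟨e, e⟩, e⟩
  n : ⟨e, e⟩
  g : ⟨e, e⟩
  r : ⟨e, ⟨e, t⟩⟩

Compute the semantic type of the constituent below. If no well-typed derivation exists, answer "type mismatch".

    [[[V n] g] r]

[V n]: functor V : ⟨⟨e, e⟩, e⟩, argument n : ⟨e, e⟩; result e.
[[V n] g]: functor g : ⟨e, e⟩, argument [V n] : e; result e.
[[[V n] g] r]: functor r : ⟨e, ⟨e, t⟩⟩, argument [[V n] g] : e; result ⟨e, t⟩.

⟨e, t⟩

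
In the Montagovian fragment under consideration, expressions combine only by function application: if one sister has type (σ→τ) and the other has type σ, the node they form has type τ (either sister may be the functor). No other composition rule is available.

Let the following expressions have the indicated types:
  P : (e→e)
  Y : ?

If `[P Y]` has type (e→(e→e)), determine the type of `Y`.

((e→e)→(e→(e→e)))

For [P Y] to have type (e→(e→e)) with P of type (e→e), Y must be the function: Y : ((e→e)→(e→(e→e))).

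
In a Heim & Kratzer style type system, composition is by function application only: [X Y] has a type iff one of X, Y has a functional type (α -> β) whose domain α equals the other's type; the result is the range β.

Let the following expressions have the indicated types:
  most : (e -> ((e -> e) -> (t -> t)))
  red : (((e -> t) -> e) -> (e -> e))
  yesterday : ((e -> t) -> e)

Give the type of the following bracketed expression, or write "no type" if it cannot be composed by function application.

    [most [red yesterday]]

no type

[red yesterday]: (((e -> t) -> e) -> (e -> e)) applied to ((e -> t) -> e) yields (e -> e).
[most [red yesterday]]: (e -> ((e -> e) -> (t -> t))) with (e -> e) — neither is a function whose domain matches the other; composition fails here.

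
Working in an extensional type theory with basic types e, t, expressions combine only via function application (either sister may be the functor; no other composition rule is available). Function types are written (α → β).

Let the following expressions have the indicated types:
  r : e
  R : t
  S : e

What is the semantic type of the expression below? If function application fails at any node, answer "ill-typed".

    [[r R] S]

ill-typed

[r R]: e with t — neither is a function whose domain matches the other; composition fails here.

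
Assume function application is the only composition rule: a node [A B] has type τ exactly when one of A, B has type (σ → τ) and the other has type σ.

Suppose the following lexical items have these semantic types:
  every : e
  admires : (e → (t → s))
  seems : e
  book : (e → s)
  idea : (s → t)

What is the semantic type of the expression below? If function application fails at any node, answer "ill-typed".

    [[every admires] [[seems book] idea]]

[every admires]: functor admires : (e → (t → s)), argument every : e; result (t → s).
[seems book]: functor book : (e → s), argument seems : e; result s.
[[seems book] idea]: functor idea : (s → t), argument [seems book] : s; result t.
[[every admires] [[seems book] idea]]: functor [every admires] : (t → s), argument [[seems book] idea] : t; result s.

s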